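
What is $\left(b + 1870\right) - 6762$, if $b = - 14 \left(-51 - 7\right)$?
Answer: $-4080$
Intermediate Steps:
$b = 812$ ($b = \left(-14\right) \left(-58\right) = 812$)
$\left(b + 1870\right) - 6762 = \left(812 + 1870\right) - 6762 = 2682 - 6762 = -4080$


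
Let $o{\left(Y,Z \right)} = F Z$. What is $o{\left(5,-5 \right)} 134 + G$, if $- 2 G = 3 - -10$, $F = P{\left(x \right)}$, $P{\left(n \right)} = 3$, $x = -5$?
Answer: $- \frac{4033}{2} \approx -2016.5$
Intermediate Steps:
$F = 3$
$G = - \frac{13}{2}$ ($G = - \frac{3 - -10}{2} = - \frac{3 + 10}{2} = \left(- \frac{1}{2}\right) 13 = - \frac{13}{2} \approx -6.5$)
$o{\left(Y,Z \right)} = 3 Z$
$o{\left(5,-5 \right)} 134 + G = 3 \left(-5\right) 134 - \frac{13}{2} = \left(-15\right) 134 - \frac{13}{2} = -2010 - \frac{13}{2} = - \frac{4033}{2}$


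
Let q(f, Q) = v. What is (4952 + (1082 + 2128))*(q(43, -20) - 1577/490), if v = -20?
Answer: -6632791/35 ≈ -1.8951e+5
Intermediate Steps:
q(f, Q) = -20
(4952 + (1082 + 2128))*(q(43, -20) - 1577/490) = (4952 + (1082 + 2128))*(-20 - 1577/490) = (4952 + 3210)*(-20 - 1577*1/490) = 8162*(-20 - 1577/490) = 8162*(-11377/490) = -6632791/35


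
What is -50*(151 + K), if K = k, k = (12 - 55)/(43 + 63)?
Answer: -399075/53 ≈ -7529.7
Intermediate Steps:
k = -43/106 ≈ -0.40566
K = -43/106 ≈ -0.40566
-50*(151 + K) = -50*(151 - 43/106) = -50*15963/106 = -399075/53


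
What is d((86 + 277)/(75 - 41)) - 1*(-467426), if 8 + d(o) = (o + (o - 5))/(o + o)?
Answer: 169673012/363 ≈ 4.6742e+5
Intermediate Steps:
d(o) = -8 + (-5 + 2*o)/(2*o) (d(o) = -8 + (o + (o - 5))/(o + o) = -8 + (o + (-5 + o))/((2*o)) = -8 + (-5 + 2*o)*(1/(2*o)) = -8 + (-5 + 2*o)/(2*o))
d((86 + 277)/(75 - 41)) - 1*(-467426) = (-7 - 5*(75 - 41)/(86 + 277)/2) - 1*(-467426) = (-7 - 5/(2*(363/34))) + 467426 = (-7 - 5/(2*(363*(1/34)))) + 467426 = (-7 - 5/(2*363/34)) + 467426 = (-7 - 5/2*34/363) + 467426 = (-7 - 85/363) + 467426 = -2626/363 + 467426 = 169673012/363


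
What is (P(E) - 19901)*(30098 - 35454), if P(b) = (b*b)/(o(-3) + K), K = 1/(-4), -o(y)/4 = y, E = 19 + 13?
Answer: 4987780356/47 ≈ 1.0612e+8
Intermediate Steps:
E = 32
o(y) = -4*y
K = -¼ ≈ -0.25000
P(b) = 4*b²/47 (P(b) = (b*b)/(-4*(-3) - ¼) = b²/(12 - ¼) = b²/(47/4) = b²*(4/47) = 4*b²/47)
(P(E) - 19901)*(30098 - 35454) = ((4/47)*32² - 19901)*(30098 - 35454) = ((4/47)*1024 - 19901)*(-5356) = (4096/47 - 19901)*(-5356) = -931251/47*(-5356) = 4987780356/47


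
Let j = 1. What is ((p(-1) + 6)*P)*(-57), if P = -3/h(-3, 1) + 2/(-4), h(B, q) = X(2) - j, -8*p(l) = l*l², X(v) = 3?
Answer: 2793/4 ≈ 698.25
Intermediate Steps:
p(l) = -l³/8 (p(l) = -l*l²/8 = -l³/8)
h(B, q) = 2 (h(B, q) = 3 - 1*1 = 3 - 1 = 2)
P = -2 (P = -3/2 + 2/(-4) = -3*½ + 2*(-¼) = -3/2 - ½ = -2)
((p(-1) + 6)*P)*(-57) = ((-⅛*(-1)³ + 6)*(-2))*(-57) = ((-⅛*(-1) + 6)*(-2))*(-57) = ((⅛ + 6)*(-2))*(-57) = ((49/8)*(-2))*(-57) = -49/4*(-57) = 2793/4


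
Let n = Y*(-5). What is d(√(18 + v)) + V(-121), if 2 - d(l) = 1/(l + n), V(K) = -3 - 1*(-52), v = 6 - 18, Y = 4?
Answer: 10057/197 + √6/394 ≈ 51.057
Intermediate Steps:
v = -12
n = -20 (n = 4*(-5) = -20)
V(K) = 49 (V(K) = -3 + 52 = 49)
d(l) = 2 - 1/(-20 + l) (d(l) = 2 - 1/(l - 20) = 2 - 1/(-20 + l))
d(√(18 + v)) + V(-121) = (-41 + 2*√(18 - 12))/(-20 + √(18 - 12)) + 49 = (-41 + 2*√6)/(-20 + √6) + 49 = 49 + (-41 + 2*√6)/(-20 + √6)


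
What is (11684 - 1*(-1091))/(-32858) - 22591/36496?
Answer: -86323677/85656112 ≈ -1.0078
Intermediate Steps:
(11684 - 1*(-1091))/(-32858) - 22591/36496 = (11684 + 1091)*(-1/32858) - 22591*1/36496 = 12775*(-1/32858) - 22591/36496 = -1825/4694 - 22591/36496 = -86323677/85656112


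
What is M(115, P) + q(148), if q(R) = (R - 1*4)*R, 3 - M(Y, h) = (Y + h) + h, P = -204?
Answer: 21608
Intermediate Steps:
M(Y, h) = 3 - Y - 2*h (M(Y, h) = 3 - ((Y + h) + h) = 3 - (Y + 2*h) = 3 + (-Y - 2*h) = 3 - Y - 2*h)
q(R) = R*(-4 + R) (q(R) = (R - 4)*R = (-4 + R)*R = R*(-4 + R))
M(115, P) + q(148) = (3 - 1*115 - 2*(-204)) + 148*(-4 + 148) = (3 - 115 + 408) + 148*144 = 296 + 21312 = 21608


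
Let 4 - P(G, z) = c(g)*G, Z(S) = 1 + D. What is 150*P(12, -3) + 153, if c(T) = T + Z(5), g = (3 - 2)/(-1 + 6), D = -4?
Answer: 5793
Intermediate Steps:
Z(S) = -3 (Z(S) = 1 - 4 = -3)
g = ⅕ (g = 1/5 = 1*(⅕) = ⅕ ≈ 0.20000)
c(T) = -3 + T (c(T) = T - 3 = -3 + T)
P(G, z) = 4 + 14*G/5 (P(G, z) = 4 - (-3 + ⅕)*G = 4 - (-14)*G/5 = 4 + 14*G/5)
150*P(12, -3) + 153 = 150*(4 + (14/5)*12) + 153 = 150*(4 + 168/5) + 153 = 150*(188/5) + 153 = 5640 + 153 = 5793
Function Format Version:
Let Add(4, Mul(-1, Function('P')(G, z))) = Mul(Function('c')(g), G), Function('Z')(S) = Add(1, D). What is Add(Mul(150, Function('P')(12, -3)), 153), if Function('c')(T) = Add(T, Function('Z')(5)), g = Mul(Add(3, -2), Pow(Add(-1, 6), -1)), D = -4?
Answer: 5793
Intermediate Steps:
Function('Z')(S) = -3 (Function('Z')(S) = Add(1, -4) = -3)
g = Rational(1, 5) (g = Mul(1, Pow(5, -1)) = Mul(1, Rational(1, 5)) = Rational(1, 5) ≈ 0.20000)
Function('c')(T) = Add(-3, T) (Function('c')(T) = Add(T, -3) = Add(-3, T))
Function('P')(G, z) = Add(4, Mul(Rational(14, 5), G)) (Function('P')(G, z) = Add(4, Mul(-1, Mul(Add(-3, Rational(1, 5)), G))) = Add(4, Mul(-1, Mul(Rational(-14, 5), G))) = Add(4, Mul(Rational(14, 5), G)))
Add(Mul(150, Function('P')(12, -3)), 153) = Add(Mul(150, Add(4, Mul(Rational(14, 5), 12))), 153) = Add(Mul(150, Add(4, Rational(168, 5))), 153) = Add(Mul(150, Rational(188, 5)), 153) = Add(5640, 153) = 5793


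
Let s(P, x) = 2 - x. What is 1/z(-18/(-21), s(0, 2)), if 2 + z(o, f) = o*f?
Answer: -1/2 ≈ -0.50000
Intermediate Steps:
z(o, f) = -2 + f*o (z(o, f) = -2 + o*f = -2 + f*o)
1/z(-18/(-21), s(0, 2)) = 1/(-2 + (2 - 1*2)*(-18/(-21))) = 1/(-2 + (2 - 2)*(-18*(-1/21))) = 1/(-2 + 0*(6/7)) = 1/(-2 + 0) = 1/(-2) = -1/2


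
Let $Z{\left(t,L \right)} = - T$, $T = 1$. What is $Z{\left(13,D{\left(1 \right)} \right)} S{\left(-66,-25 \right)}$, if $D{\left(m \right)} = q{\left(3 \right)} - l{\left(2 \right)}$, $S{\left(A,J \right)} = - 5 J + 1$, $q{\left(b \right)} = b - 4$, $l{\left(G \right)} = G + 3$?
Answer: $-126$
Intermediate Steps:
$l{\left(G \right)} = 3 + G$
$q{\left(b \right)} = -4 + b$
$S{\left(A,J \right)} = 1 - 5 J$
$D{\left(m \right)} = -6$ ($D{\left(m \right)} = \left(-4 + 3\right) - \left(3 + 2\right) = -1 - 5 = -6$)
$Z{\left(t,L \right)} = -1$ ($Z{\left(t,L \right)} = \left(-1\right) 1 = -1$)
$Z{\left(13,D{\left(1 \right)} \right)} S{\left(-66,-25 \right)} = - (1 - -125) = - (1 + 125) = \left(-1\right) 126 = -126$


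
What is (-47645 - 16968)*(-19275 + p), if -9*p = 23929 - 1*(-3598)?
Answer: 12987342226/9 ≈ 1.4430e+9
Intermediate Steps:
p = -27527/9 (p = -(23929 - 1*(-3598))/9 = -(23929 + 3598)/9 = -⅑*27527 = -27527/9 ≈ -3058.6)
(-47645 - 16968)*(-19275 + p) = (-47645 - 16968)*(-19275 - 27527/9) = -64613*(-201002/9) = 12987342226/9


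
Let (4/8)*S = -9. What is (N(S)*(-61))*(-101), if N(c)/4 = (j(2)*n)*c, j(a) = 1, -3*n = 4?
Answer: 591456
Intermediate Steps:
S = -18 (S = 2*(-9) = -18)
n = -4/3 (n = -⅓*4 = -4/3 ≈ -1.3333)
N(c) = -16*c/3 (N(c) = 4*((1*(-4/3))*c) = 4*(-4*c/3) = -16*c/3)
(N(S)*(-61))*(-101) = (-16/3*(-18)*(-61))*(-101) = (96*(-61))*(-101) = -5856*(-101) = 591456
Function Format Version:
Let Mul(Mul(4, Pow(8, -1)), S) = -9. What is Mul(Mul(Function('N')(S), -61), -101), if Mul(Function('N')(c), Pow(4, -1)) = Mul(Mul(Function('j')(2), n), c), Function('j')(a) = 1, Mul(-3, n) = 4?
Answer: 591456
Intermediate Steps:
S = -18 (S = Mul(2, -9) = -18)
n = Rational(-4, 3) (n = Mul(Rational(-1, 3), 4) = Rational(-4, 3) ≈ -1.3333)
Function('N')(c) = Mul(Rational(-16, 3), c) (Function('N')(c) = Mul(4, Mul(Mul(1, Rational(-4, 3)), c)) = Mul(4, Mul(Rational(-4, 3), c)) = Mul(Rational(-16, 3), c))
Mul(Mul(Function('N')(S), -61), -101) = Mul(Mul(Mul(Rational(-16, 3), -18), -61), -101) = Mul(Mul(96, -61), -101) = Mul(-5856, -101) = 591456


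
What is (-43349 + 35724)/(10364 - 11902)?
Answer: 7625/1538 ≈ 4.9577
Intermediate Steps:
(-43349 + 35724)/(10364 - 11902) = -7625/(-1538) = -7625*(-1/1538) = 7625/1538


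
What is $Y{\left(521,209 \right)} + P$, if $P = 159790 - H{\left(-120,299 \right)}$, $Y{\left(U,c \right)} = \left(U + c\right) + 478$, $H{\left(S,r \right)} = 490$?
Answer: $160508$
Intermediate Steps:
$Y{\left(U,c \right)} = 478 + U + c$
$P = 159300$ ($P = 159790 - 490 = 159300$)
$Y{\left(521,209 \right)} + P = \left(478 + 521 + 209\right) + 159300 = 1208 + 159300 = 160508$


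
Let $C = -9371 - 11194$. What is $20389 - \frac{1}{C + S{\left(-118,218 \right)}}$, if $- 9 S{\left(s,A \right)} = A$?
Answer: $\frac{3778142876}{185303} \approx 20389.0$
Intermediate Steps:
$S{\left(s,A \right)} = - \frac{A}{9}$
$C = -20565$
$20389 - \frac{1}{C + S{\left(-118,218 \right)}} = 20389 - \frac{1}{-20565 - \frac{218}{9}} = 20389 - \frac{1}{- \frac{185303}{9}} = 20389 - - \frac{9}{185303} = 20389 + \frac{9}{185303} = \frac{3778142876}{185303}$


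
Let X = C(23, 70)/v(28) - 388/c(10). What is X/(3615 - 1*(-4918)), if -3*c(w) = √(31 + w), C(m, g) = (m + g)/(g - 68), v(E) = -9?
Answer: -31/51198 + 1164*√41/349853 ≈ 0.020698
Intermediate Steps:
C(m, g) = (g + m)/(-68 + g)
c(w) = -√(31 + w)/3
X = -31/6 + 1164*√41/41 (X = ((70 + 23)/(-68 + 70))/(-9) - 388*(-3/√(31 + 10)) = (93/2)*(-⅑) - 388*(-3*√41/41) = ((½)*93)*(-⅑) - (-1164)*√41/41 = (93/2)*(-⅑) + 1164*√41/41 = -31/6 + 1164*√41/41 ≈ 176.62)
X/(3615 - 1*(-4918)) = (-31/6 + 1164*√41/41)/(3615 - 1*(-4918)) = (-31/6 + 1164*√41/41)/(3615 + 4918) = (-31/6 + 1164*√41/41)/8533 = (-31/6 + 1164*√41/41)*(1/8533) = -31/51198 + 1164*√41/349853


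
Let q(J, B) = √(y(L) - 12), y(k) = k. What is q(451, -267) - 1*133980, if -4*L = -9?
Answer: -133980 + I*√39/2 ≈ -1.3398e+5 + 3.1225*I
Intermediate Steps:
L = 9/4 (L = -¼*(-9) = 9/4 ≈ 2.2500)
q(J, B) = I*√39/2 (q(J, B) = √(9/4 - 12) = √(-39/4) = I*√39/2)
q(451, -267) - 1*133980 = I*√39/2 - 1*133980 = I*√39/2 - 133980 = -133980 + I*√39/2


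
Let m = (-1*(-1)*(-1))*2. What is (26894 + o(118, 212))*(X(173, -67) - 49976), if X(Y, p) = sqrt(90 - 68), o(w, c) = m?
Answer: -1343954592 + 26892*sqrt(22) ≈ -1.3438e+9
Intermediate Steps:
m = -2 (m = (1*(-1))*2 = -1*2 = -2)
o(w, c) = -2
X(Y, p) = sqrt(22)
(26894 + o(118, 212))*(X(173, -67) - 49976) = (26894 - 2)*(sqrt(22) - 49976) = 26892*(-49976 + sqrt(22)) = -1343954592 + 26892*sqrt(22)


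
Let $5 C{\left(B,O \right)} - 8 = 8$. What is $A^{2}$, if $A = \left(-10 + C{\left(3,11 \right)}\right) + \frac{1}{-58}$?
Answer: $\frac{3908529}{84100} \approx 46.475$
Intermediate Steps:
$C{\left(B,O \right)} = \frac{16}{5}$ ($C{\left(B,O \right)} = \frac{8}{5} + \frac{1}{5} \cdot 8 = \frac{8}{5} + \frac{8}{5} = \frac{16}{5}$)
$A = - \frac{1977}{290}$ ($A = \left(-10 + \frac{16}{5}\right) + \frac{1}{-58} = - \frac{34}{5} - \frac{1}{58} = - \frac{1977}{290} \approx -6.8172$)
$A^{2} = \left(- \frac{1977}{290}\right)^{2} = \frac{3908529}{84100}$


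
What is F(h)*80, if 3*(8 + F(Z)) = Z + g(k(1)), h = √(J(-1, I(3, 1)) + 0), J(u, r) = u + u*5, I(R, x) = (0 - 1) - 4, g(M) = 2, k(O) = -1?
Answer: -1760/3 + 80*I*√6/3 ≈ -586.67 + 65.32*I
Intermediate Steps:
I(R, x) = -5 (I(R, x) = -1 - 4 = -5)
J(u, r) = 6*u (J(u, r) = u + 5*u = 6*u)
h = I*√6 (h = √(6*(-1) + 0) = √(-6 + 0) = √(-6) = I*√6 ≈ 2.4495*I)
F(Z) = -22/3 + Z/3 (F(Z) = -8 + (Z + 2)/3 = -8 + (2 + Z)/3 = -8 + (⅔ + Z/3) = -22/3 + Z/3)
F(h)*80 = (-22/3 + (I*√6)/3)*80 = (-22/3 + I*√6/3)*80 = -1760/3 + 80*I*√6/3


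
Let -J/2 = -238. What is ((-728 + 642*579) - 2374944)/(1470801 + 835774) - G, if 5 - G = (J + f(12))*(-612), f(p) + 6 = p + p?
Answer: -697355743429/2306575 ≈ -3.0233e+5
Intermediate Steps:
J = 476 (J = -2*(-238) = 476)
f(p) = -6 + 2*p (f(p) = -6 + (p + p) = -6 + 2*p)
G = 302333 (G = 5 - (476 + (-6 + 2*12))*(-612) = 5 - (476 + (-6 + 24))*(-612) = 5 - (476 + 18)*(-612) = 5 - 494*(-612) = 5 - 1*(-302328) = 5 + 302328 = 302333)
((-728 + 642*579) - 2374944)/(1470801 + 835774) - G = ((-728 + 642*579) - 2374944)/(1470801 + 835774) - 1*302333 = ((-728 + 371718) - 2374944)/2306575 - 302333 = (370990 - 2374944)*(1/2306575) - 302333 = -2003954*1/2306575 - 302333 = -2003954/2306575 - 302333 = -697355743429/2306575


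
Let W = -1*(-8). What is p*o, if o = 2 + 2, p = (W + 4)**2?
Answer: 576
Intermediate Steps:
W = 8
p = 144 (p = (8 + 4)**2 = 12**2 = 144)
o = 4
p*o = 144*4 = 576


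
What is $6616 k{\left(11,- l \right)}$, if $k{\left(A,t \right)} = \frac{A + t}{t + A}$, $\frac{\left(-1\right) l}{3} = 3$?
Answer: $6616$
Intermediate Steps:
$l = -9$ ($l = \left(-3\right) 3 = -9$)
$k{\left(A,t \right)} = 1$ ($k{\left(A,t \right)} = \frac{A + t}{A + t} = 1$)
$6616 k{\left(11,- l \right)} = 6616 \cdot 1 = 6616$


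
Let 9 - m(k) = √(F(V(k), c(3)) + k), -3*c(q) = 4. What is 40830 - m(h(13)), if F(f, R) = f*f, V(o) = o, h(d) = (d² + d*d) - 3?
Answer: 40821 + 4*√7035 ≈ 41157.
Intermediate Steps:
c(q) = -4/3 (c(q) = -⅓*4 = -4/3)
h(d) = -3 + 2*d² (h(d) = (d² + d²) - 3 = 2*d² - 3 = -3 + 2*d²)
F(f, R) = f²
m(k) = 9 - √(k + k²) (m(k) = 9 - √(k² + k) = 9 - √(k + k²))
40830 - m(h(13)) = 40830 - (9 - √((-3 + 2*13²)*(1 + (-3 + 2*13²)))) = 40830 - (9 - √((-3 + 2*169)*(1 + (-3 + 2*169)))) = 40830 - (9 - √((-3 + 338)*(1 + (-3 + 338)))) = 40830 - (9 - √(335*(1 + 335))) = 40830 - (9 - √(335*336)) = 40830 - (9 - √112560) = 40830 - (9 - 4*√7035) = 40830 + (-9 + 4*√7035) = 40821 + 4*√7035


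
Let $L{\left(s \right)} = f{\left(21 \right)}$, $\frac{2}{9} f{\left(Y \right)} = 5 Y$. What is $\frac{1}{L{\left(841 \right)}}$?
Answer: $\frac{2}{945} \approx 0.0021164$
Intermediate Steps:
$f{\left(Y \right)} = \frac{45 Y}{2}$ ($f{\left(Y \right)} = \frac{9 \cdot 5 Y}{2} = \frac{45 Y}{2}$)
$L{\left(s \right)} = \frac{945}{2}$ ($L{\left(s \right)} = \frac{45}{2} \cdot 21 = \frac{945}{2}$)
$\frac{1}{L{\left(841 \right)}} = \frac{1}{\frac{945}{2}} = \frac{2}{945}$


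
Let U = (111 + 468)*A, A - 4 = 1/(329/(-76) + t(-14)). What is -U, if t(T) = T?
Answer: -3182184/1393 ≈ -2284.4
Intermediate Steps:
A = 5496/1393 (A = 4 + 1/(329/(-76) - 14) = 4 + 1/(329*(-1/76) - 14) = 4 + 1/(-329/76 - 14) = 4 + 1/(-1393/76) = 4 - 76/1393 = 5496/1393 ≈ 3.9454)
U = 3182184/1393 (U = (111 + 468)*(5496/1393) = 579*(5496/1393) = 3182184/1393 ≈ 2284.4)
-U = -1*3182184/1393 = -3182184/1393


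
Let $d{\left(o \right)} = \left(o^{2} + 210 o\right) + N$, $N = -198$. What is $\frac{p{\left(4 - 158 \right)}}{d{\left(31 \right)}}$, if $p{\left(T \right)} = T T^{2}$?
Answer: $- \frac{521752}{1039} \approx -502.17$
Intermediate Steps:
$d{\left(o \right)} = -198 + o^{2} + 210 o$ ($d{\left(o \right)} = \left(o^{2} + 210 o\right) - 198 = -198 + o^{2} + 210 o$)
$p{\left(T \right)} = T^{3}$
$\frac{p{\left(4 - 158 \right)}}{d{\left(31 \right)}} = \frac{\left(4 - 158\right)^{3}}{-198 + 31^{2} + 210 \cdot 31} = \frac{\left(-154\right)^{3}}{-198 + 961 + 6510} = - \frac{3652264}{7273} = \left(-3652264\right) \frac{1}{7273} = - \frac{521752}{1039}$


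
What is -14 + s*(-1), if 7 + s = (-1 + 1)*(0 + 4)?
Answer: -7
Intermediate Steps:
s = -7 (s = -7 + (-1 + 1)*(0 + 4) = -7 + 0*4 = -7 + 0 = -7)
-14 + s*(-1) = -14 - 7*(-1) = -14 + 7 = -7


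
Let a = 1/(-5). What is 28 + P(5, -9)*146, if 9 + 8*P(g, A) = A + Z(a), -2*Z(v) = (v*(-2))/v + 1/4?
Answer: -9105/32 ≈ -284.53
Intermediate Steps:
a = -⅕ ≈ -0.20000
Z(v) = 7/8 (Z(v) = -((v*(-2))/v + 1/4)/2 = -((-2*v)/v + 1*(¼))/2 = -(-2 + ¼)/2 = -½*(-7/4) = 7/8)
P(g, A) = -65/64 + A/8 (P(g, A) = -9/8 + (A + 7/8)/8 = -9/8 + (7/8 + A)/8 = -9/8 + (7/64 + A/8) = -65/64 + A/8)
28 + P(5, -9)*146 = 28 + (-65/64 + (⅛)*(-9))*146 = 28 + (-65/64 - 9/8)*146 = 28 - 137/64*146 = 28 - 10001/32 = -9105/32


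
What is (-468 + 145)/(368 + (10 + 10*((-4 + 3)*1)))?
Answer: -323/368 ≈ -0.87772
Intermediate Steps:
(-468 + 145)/(368 + (10 + 10*((-4 + 3)*1))) = -323/(368 + (10 + 10*(-1*1))) = -323/(368 + (10 + 10*(-1))) = -323/(368 + (10 - 10)) = -323/(368 + 0) = -323/368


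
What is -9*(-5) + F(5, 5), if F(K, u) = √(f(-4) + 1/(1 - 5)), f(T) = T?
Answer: 45 + I*√17/2 ≈ 45.0 + 2.0616*I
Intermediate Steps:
F(K, u) = I*√17/2 (F(K, u) = √(-4 + 1/(1 - 5)) = √(-4 + 1/(-4)) = √(-4 - ¼) = √(-17/4) = I*√17/2)
-9*(-5) + F(5, 5) = -9*(-5) + I*√17/2 = 45 + I*√17/2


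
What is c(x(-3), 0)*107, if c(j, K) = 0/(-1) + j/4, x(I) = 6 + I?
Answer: 321/4 ≈ 80.250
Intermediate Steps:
c(j, K) = j/4 (c(j, K) = 0*(-1) + j*(1/4) = 0 + j/4 = j/4)
c(x(-3), 0)*107 = ((6 - 3)/4)*107 = ((1/4)*3)*107 = (3/4)*107 = 321/4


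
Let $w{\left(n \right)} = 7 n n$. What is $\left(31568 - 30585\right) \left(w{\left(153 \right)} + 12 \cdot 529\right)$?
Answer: $167317413$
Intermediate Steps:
$w{\left(n \right)} = 7 n^{2}$
$\left(31568 - 30585\right) \left(w{\left(153 \right)} + 12 \cdot 529\right) = \left(31568 - 30585\right) \left(7 \cdot 153^{2} + 12 \cdot 529\right) = 983 \left(7 \cdot 23409 + 6348\right) = 983 \left(163863 + 6348\right) = 983 \cdot 170211 = 167317413$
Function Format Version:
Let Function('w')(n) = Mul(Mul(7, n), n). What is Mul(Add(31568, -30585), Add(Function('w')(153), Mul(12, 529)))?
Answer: 167317413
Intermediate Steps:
Function('w')(n) = Mul(7, Pow(n, 2))
Mul(Add(31568, -30585), Add(Function('w')(153), Mul(12, 529))) = Mul(Add(31568, -30585), Add(Mul(7, Pow(153, 2)), Mul(12, 529))) = Mul(983, Add(Mul(7, 23409), 6348)) = Mul(983, Add(163863, 6348)) = Mul(983, 170211) = 167317413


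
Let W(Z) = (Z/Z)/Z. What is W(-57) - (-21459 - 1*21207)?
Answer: 2431961/57 ≈ 42666.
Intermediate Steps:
W(Z) = 1/Z
W(-57) - (-21459 - 1*21207) = 1/(-57) - (-21459 - 1*21207) = -1/57 - (-21459 - 21207) = -1/57 - 1*(-42666) = -1/57 + 42666 = 2431961/57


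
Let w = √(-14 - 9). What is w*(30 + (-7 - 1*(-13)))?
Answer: 36*I*√23 ≈ 172.65*I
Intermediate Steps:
w = I*√23 (w = √(-23) = I*√23 ≈ 4.7958*I)
w*(30 + (-7 - 1*(-13))) = (I*√23)*(30 + (-7 - 1*(-13))) = (I*√23)*(30 + (-7 + 13)) = (I*√23)*(30 + 6) = (I*√23)*36 = 36*I*√23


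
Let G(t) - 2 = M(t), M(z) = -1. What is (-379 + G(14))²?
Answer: 142884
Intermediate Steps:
G(t) = 1 (G(t) = 2 - 1 = 1)
(-379 + G(14))² = (-379 + 1)² = (-378)² = 142884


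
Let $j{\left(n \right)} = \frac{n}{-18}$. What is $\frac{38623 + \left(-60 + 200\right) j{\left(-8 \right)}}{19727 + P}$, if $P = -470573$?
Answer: $- \frac{348167}{4057614} \approx -0.085806$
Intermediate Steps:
$j{\left(n \right)} = - \frac{n}{18}$ ($j{\left(n \right)} = n \left(- \frac{1}{18}\right) = - \frac{n}{18}$)
$\frac{38623 + \left(-60 + 200\right) j{\left(-8 \right)}}{19727 + P} = \frac{38623 + \left(-60 + 200\right) \left(\left(- \frac{1}{18}\right) \left(-8\right)\right)}{19727 - 470573} = \frac{38623 + 140 \cdot \frac{4}{9}}{-450846} = \left(38623 + \frac{560}{9}\right) \left(- \frac{1}{450846}\right) = \frac{348167}{9} \left(- \frac{1}{450846}\right) = - \frac{348167}{4057614}$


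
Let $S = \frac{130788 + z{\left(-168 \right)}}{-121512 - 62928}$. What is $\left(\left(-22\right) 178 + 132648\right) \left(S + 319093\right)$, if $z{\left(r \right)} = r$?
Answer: $\frac{63135946752030}{1537} \approx 4.1077 \cdot 10^{10}$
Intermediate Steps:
$S = - \frac{2177}{3074}$ ($S = \frac{130788 - 168}{-121512 - 62928} = \frac{130620}{-184440} = 130620 \left(- \frac{1}{184440}\right) = - \frac{2177}{3074} \approx -0.7082$)
$\left(\left(-22\right) 178 + 132648\right) \left(S + 319093\right) = \left(\left(-22\right) 178 + 132648\right) \left(- \frac{2177}{3074} + 319093\right) = \left(-3916 + 132648\right) \frac{980889705}{3074} = 128732 \cdot \frac{980889705}{3074} = \frac{63135946752030}{1537}$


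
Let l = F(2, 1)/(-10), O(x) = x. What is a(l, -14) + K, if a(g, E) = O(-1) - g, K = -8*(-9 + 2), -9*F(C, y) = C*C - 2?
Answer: 2474/45 ≈ 54.978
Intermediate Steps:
F(C, y) = 2/9 - C²/9 (F(C, y) = -(C*C - 2)/9 = -(C² - 2)/9 = -(-2 + C²)/9 = 2/9 - C²/9)
K = 56 (K = -8*(-7) = 56)
l = 1/45 (l = (2/9 - ⅑*2²)/(-10) = (2/9 - ⅑*4)*(-⅒) = (2/9 - 4/9)*(-⅒) = -2/9*(-⅒) = 1/45 ≈ 0.022222)
a(g, E) = -1 - g
a(l, -14) + K = (-1 - 1*1/45) + 56 = (-1 - 1/45) + 56 = -46/45 + 56 = 2474/45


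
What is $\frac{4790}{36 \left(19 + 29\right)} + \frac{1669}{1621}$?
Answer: $\frac{5324311}{1400544} \approx 3.8016$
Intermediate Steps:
$\frac{4790}{36 \left(19 + 29\right)} + \frac{1669}{1621} = \frac{4790}{36 \cdot 48} + 1669 \cdot \frac{1}{1621} = \frac{4790}{1728} + \frac{1669}{1621} = 4790 \cdot \frac{1}{1728} + \frac{1669}{1621} = \frac{2395}{864} + \frac{1669}{1621} = \frac{5324311}{1400544}$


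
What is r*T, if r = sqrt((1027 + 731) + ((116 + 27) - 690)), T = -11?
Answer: -11*sqrt(1211) ≈ -382.79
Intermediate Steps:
r = sqrt(1211) (r = sqrt(1758 + (143 - 690)) = sqrt(1758 - 547) = sqrt(1211) ≈ 34.799)
r*T = sqrt(1211)*(-11) = -11*sqrt(1211)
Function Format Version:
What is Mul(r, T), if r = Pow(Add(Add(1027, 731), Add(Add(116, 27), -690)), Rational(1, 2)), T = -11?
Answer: Mul(-11, Pow(1211, Rational(1, 2))) ≈ -382.79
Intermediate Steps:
r = Pow(1211, Rational(1, 2)) (r = Pow(Add(1758, Add(143, -690)), Rational(1, 2)) = Pow(Add(1758, -547), Rational(1, 2)) = Pow(1211, Rational(1, 2)) ≈ 34.799)
Mul(r, T) = Mul(Pow(1211, Rational(1, 2)), -11) = Mul(-11, Pow(1211, Rational(1, 2)))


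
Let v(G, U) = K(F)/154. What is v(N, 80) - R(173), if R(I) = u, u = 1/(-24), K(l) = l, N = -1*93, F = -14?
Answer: -13/264 ≈ -0.049242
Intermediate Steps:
N = -93
u = -1/24 ≈ -0.041667
v(G, U) = -1/11 (v(G, U) = -14/154 = -14*1/154 = -1/11)
R(I) = -1/24
v(N, 80) - R(173) = -1/11 - 1*(-1/24) = -1/11 + 1/24 = -13/264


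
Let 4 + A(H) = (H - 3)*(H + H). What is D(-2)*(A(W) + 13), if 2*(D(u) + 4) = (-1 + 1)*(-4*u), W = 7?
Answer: -260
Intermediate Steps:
D(u) = -4 (D(u) = -4 + ((-1 + 1)*(-4*u))/2 = -4 + (0*(-4*u))/2 = -4 + (1/2)*0 = -4 + 0 = -4)
A(H) = -4 + 2*H*(-3 + H) (A(H) = -4 + (H - 3)*(H + H) = -4 + (-3 + H)*(2*H) = -4 + 2*H*(-3 + H))
D(-2)*(A(W) + 13) = -4*((-4 - 6*7 + 2*7**2) + 13) = -4*((-4 - 42 + 2*49) + 13) = -4*((-4 - 42 + 98) + 13) = -4*(52 + 13) = -4*65 = -260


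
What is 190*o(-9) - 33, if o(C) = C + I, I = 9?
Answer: -33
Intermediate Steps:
o(C) = 9 + C (o(C) = C + 9 = 9 + C)
190*o(-9) - 33 = 190*(9 - 9) - 33 = 190*0 - 33 = 0 - 33 = -33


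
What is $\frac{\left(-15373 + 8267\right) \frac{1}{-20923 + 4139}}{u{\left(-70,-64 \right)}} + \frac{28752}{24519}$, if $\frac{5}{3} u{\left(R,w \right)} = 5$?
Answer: $\frac{270325453}{205763448} \approx 1.3138$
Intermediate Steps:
$u{\left(R,w \right)} = 3$ ($u{\left(R,w \right)} = \frac{3}{5} \cdot 5 = 3$)
$\frac{\left(-15373 + 8267\right) \frac{1}{-20923 + 4139}}{u{\left(-70,-64 \right)}} + \frac{28752}{24519} = \frac{\left(-15373 + 8267\right) \frac{1}{-20923 + 4139}}{3} + \frac{28752}{24519} = - \frac{7106}{-16784} \cdot \frac{1}{3} + 28752 \cdot \frac{1}{24519} = \left(-7106\right) \left(- \frac{1}{16784}\right) \frac{1}{3} + \frac{9584}{8173} = \frac{3553}{8392} \cdot \frac{1}{3} + \frac{9584}{8173} = \frac{3553}{25176} + \frac{9584}{8173} = \frac{270325453}{205763448}$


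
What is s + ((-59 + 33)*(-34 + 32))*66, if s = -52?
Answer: 3380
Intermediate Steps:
s + ((-59 + 33)*(-34 + 32))*66 = -52 + ((-59 + 33)*(-34 + 32))*66 = -52 - 26*(-2)*66 = -52 + 52*66 = -52 + 3432 = 3380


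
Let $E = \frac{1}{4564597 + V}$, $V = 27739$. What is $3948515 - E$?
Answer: $\frac{18132907581039}{4592336} \approx 3.9485 \cdot 10^{6}$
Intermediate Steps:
$E = \frac{1}{4592336}$ ($E = \frac{1}{4564597 + 27739} = \frac{1}{4592336} \approx 2.1775 \cdot 10^{-7}$)
$3948515 - E = 3948515 - \frac{1}{4592336} = \frac{18132907581039}{4592336}$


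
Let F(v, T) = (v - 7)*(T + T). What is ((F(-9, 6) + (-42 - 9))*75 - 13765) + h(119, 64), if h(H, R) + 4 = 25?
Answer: -31969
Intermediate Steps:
F(v, T) = 2*T*(-7 + v) (F(v, T) = (-7 + v)*(2*T) = 2*T*(-7 + v))
h(H, R) = 21 (h(H, R) = -4 + 25 = 21)
((F(-9, 6) + (-42 - 9))*75 - 13765) + h(119, 64) = ((2*6*(-7 - 9) + (-42 - 9))*75 - 13765) + 21 = ((2*6*(-16) - 51)*75 - 13765) + 21 = ((-192 - 51)*75 - 13765) + 21 = (-243*75 - 13765) + 21 = (-18225 - 13765) + 21 = -31990 + 21 = -31969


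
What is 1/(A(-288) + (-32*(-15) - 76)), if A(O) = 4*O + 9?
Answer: -1/739 ≈ -0.0013532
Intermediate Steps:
A(O) = 9 + 4*O
1/(A(-288) + (-32*(-15) - 76)) = 1/((9 + 4*(-288)) + (-32*(-15) - 76)) = 1/((9 - 1152) + (480 - 76)) = 1/(-1143 + 404) = 1/(-739) = -1/739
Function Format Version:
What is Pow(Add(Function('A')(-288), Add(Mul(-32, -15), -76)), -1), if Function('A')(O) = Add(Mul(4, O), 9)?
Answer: Rational(-1, 739) ≈ -0.0013532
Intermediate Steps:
Function('A')(O) = Add(9, Mul(4, O))
Pow(Add(Function('A')(-288), Add(Mul(-32, -15), -76)), -1) = Pow(Add(Add(9, Mul(4, -288)), Add(Mul(-32, -15), -76)), -1) = Pow(Add(Add(9, -1152), Add(480, -76)), -1) = Pow(Add(-1143, 404), -1) = Pow(-739, -1) = Rational(-1, 739)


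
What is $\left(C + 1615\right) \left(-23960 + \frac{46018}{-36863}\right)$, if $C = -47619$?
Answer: $\frac{40634574041992}{36863} \approx 1.1023 \cdot 10^{9}$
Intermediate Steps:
$\left(C + 1615\right) \left(-23960 + \frac{46018}{-36863}\right) = \left(-47619 + 1615\right) \left(-23960 + \frac{46018}{-36863}\right) = - 46004 \left(-23960 + 46018 \left(- \frac{1}{36863}\right)\right) = - 46004 \left(-23960 - \frac{46018}{36863}\right) = \left(-46004\right) \left(- \frac{883283498}{36863}\right) = \frac{40634574041992}{36863}$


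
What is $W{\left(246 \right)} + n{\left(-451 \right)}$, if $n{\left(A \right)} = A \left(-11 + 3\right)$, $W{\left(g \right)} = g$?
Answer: $3854$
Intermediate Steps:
$n{\left(A \right)} = - 8 A$ ($n{\left(A \right)} = A \left(-8\right) = - 8 A$)
$W{\left(246 \right)} + n{\left(-451 \right)} = 246 - -3608 = 246 + 3608 = 3854$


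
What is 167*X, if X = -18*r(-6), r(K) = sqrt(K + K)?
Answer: -6012*I*sqrt(3) ≈ -10413.0*I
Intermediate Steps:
r(K) = sqrt(2)*sqrt(K) (r(K) = sqrt(2*K) = sqrt(2)*sqrt(K))
X = -36*I*sqrt(3) (X = -18*sqrt(2)*sqrt(-6) = -18*sqrt(2)*I*sqrt(6) = -36*I*sqrt(3) ≈ -62.354*I)
167*X = 167*(-36*I*sqrt(3)) = -6012*I*sqrt(3)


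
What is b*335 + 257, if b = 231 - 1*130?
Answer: 34092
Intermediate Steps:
b = 101 (b = 231 - 130 = 101)
b*335 + 257 = 101*335 + 257 = 33835 + 257 = 34092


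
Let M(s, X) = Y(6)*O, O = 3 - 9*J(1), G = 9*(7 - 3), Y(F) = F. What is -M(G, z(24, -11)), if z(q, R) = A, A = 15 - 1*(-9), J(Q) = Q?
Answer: 36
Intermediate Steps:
A = 24 (A = 15 + 9 = 24)
z(q, R) = 24
G = 36 (G = 9*4 = 36)
O = -6 (O = 3 - 9*1 = 3 - 9 = -6)
M(s, X) = -36 (M(s, X) = 6*(-6) = -36)
-M(G, z(24, -11)) = -1*(-36) = 36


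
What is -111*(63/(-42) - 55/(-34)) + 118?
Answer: 1784/17 ≈ 104.94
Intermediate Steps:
-111*(63/(-42) - 55/(-34)) + 118 = -111*(63*(-1/42) - 55*(-1/34)) + 118 = -111*(-3/2 + 55/34) + 118 = -111*2/17 + 118 = -222/17 + 118 = 1784/17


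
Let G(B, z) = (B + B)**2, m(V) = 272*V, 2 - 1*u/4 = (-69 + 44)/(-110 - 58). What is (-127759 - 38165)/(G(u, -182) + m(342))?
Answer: -73172484/41120305 ≈ -1.7795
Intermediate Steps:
u = 311/42 (u = 8 - 4*(-69 + 44)/(-110 - 58) = 8 - (-100)/(-168) = 8 - (-100)*(-1)/168 = 8 - 4*25/168 = 8 - 25/42 = 311/42 ≈ 7.4048)
G(B, z) = 4*B**2 (G(B, z) = (2*B)**2 = 4*B**2)
(-127759 - 38165)/(G(u, -182) + m(342)) = (-127759 - 38165)/(4*(311/42)**2 + 272*342) = -165924/(4*(96721/1764) + 93024) = -165924/(96721/441 + 93024) = -165924/41120305/441 = -165924*441/41120305 = -73172484/41120305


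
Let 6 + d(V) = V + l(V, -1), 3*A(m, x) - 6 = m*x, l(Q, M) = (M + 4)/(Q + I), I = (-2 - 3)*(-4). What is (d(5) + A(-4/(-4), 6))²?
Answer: 6084/625 ≈ 9.7344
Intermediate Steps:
I = 20 (I = -5*(-4) = 20)
l(Q, M) = (4 + M)/(20 + Q) (l(Q, M) = (M + 4)/(Q + 20) = (4 + M)/(20 + Q))
A(m, x) = 2 + m*x/3 (A(m, x) = 2 + (m*x)/3 = 2 + m*x/3)
d(V) = -6 + V + 3/(20 + V) (d(V) = -6 + (V + (4 - 1)/(20 + V)) = -6 + (V + 3/(20 + V)) = -6 + V + 3/(20 + V))
(d(5) + A(-4/(-4), 6))² = ((3 + (-6 + 5)*(20 + 5))/(20 + 5) + (2 + (⅓)*(-4/(-4))*6))² = ((3 - 1*25)/25 + (2 + (⅓)*(-4*(-¼))*6))² = ((3 - 25)/25 + (2 + (⅓)*1*6))² = ((1/25)*(-22) + (2 + 2))² = (-22/25 + 4)² = (78/25)² = 6084/625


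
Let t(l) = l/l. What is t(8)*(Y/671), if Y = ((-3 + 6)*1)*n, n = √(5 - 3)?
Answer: 3*√2/671 ≈ 0.0063229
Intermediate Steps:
n = √2 ≈ 1.4142
Y = 3*√2 (Y = ((-3 + 6)*1)*√2 = (3*1)*√2 = 3*√2 ≈ 4.2426)
t(l) = 1
t(8)*(Y/671) = 1*((3*√2)/671) = 1*((3*√2)*(1/671)) = 1*(3*√2/671) = 3*√2/671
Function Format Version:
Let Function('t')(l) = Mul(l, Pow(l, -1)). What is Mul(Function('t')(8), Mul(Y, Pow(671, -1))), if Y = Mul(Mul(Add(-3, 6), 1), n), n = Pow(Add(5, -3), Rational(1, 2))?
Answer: Mul(Rational(3, 671), Pow(2, Rational(1, 2))) ≈ 0.0063229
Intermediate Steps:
n = Pow(2, Rational(1, 2)) ≈ 1.4142
Y = Mul(3, Pow(2, Rational(1, 2))) (Y = Mul(Mul(Add(-3, 6), 1), Pow(2, Rational(1, 2))) = Mul(Mul(3, 1), Pow(2, Rational(1, 2))) = Mul(3, Pow(2, Rational(1, 2))) ≈ 4.2426)
Function('t')(l) = 1
Mul(Function('t')(8), Mul(Y, Pow(671, -1))) = Mul(1, Mul(Mul(3, Pow(2, Rational(1, 2))), Pow(671, -1))) = Mul(1, Mul(Mul(3, Pow(2, Rational(1, 2))), Rational(1, 671))) = Mul(1, Mul(Rational(3, 671), Pow(2, Rational(1, 2)))) = Mul(Rational(3, 671), Pow(2, Rational(1, 2)))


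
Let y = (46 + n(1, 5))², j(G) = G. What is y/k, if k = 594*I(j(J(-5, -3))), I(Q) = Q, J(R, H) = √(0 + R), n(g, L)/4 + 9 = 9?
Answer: -1058*I*√5/1485 ≈ -1.5931*I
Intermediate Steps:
n(g, L) = 0 (n(g, L) = -36 + 4*9 = -36 + 36 = 0)
J(R, H) = √R
y = 2116 (y = (46 + 0)² = 46² = 2116)
k = 594*I*√5 (k = 594*√(-5) = 594*(I*√5) = 594*I*√5 ≈ 1328.2*I)
y/k = 2116/((594*I*√5)) = 2116*(-I*√5/2970) = -1058*I*√5/1485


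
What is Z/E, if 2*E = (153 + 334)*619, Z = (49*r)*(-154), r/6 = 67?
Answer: -6066984/301453 ≈ -20.126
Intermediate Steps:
r = 402 (r = 6*67 = 402)
Z = -3033492 (Z = (49*402)*(-154) = 19698*(-154) = -3033492)
E = 301453/2 (E = ((153 + 334)*619)/2 = (487*619)/2 = (½)*301453 = 301453/2 ≈ 1.5073e+5)
Z/E = -3033492/301453/2 = -3033492*2/301453 = -6066984/301453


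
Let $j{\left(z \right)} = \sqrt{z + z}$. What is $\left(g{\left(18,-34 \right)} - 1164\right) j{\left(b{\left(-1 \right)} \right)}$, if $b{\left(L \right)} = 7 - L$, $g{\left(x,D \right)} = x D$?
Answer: $-7104$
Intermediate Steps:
$g{\left(x,D \right)} = D x$
$j{\left(z \right)} = \sqrt{2} \sqrt{z}$ ($j{\left(z \right)} = \sqrt{2 z} = \sqrt{2} \sqrt{z}$)
$\left(g{\left(18,-34 \right)} - 1164\right) j{\left(b{\left(-1 \right)} \right)} = \left(\left(-34\right) 18 - 1164\right) \sqrt{2} \sqrt{7 - -1} = \left(-612 - 1164\right) \sqrt{2} \sqrt{7 + 1} = - 1776 \sqrt{2} \sqrt{8} = - 1776 \sqrt{2} \cdot 2 \sqrt{2} = \left(-1776\right) 4 = -7104$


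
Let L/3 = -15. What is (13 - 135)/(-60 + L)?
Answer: 122/105 ≈ 1.1619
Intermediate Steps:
L = -45 (L = 3*(-15) = -45)
(13 - 135)/(-60 + L) = (13 - 135)/(-60 - 45) = -122/(-105) = -1/105*(-122) = 122/105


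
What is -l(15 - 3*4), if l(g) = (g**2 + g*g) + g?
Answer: -21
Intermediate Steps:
l(g) = g + 2*g**2 (l(g) = (g**2 + g**2) + g = 2*g**2 + g = g + 2*g**2)
-l(15 - 3*4) = -(15 - 3*4)*(1 + 2*(15 - 3*4)) = -(15 - 1*12)*(1 + 2*(15 - 1*12)) = -(15 - 12)*(1 + 2*(15 - 12)) = -3*(1 + 2*3) = -3*(1 + 6) = -3*7 = -1*21 = -21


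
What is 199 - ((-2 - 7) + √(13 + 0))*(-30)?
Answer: -71 + 30*√13 ≈ 37.167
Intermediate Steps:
199 - ((-2 - 7) + √(13 + 0))*(-30) = 199 - (-9 + √13)*(-30) = 199 - (270 - 30*√13) = 199 + (-270 + 30*√13) = -71 + 30*√13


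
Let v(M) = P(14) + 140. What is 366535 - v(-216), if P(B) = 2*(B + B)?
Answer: 366339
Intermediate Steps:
P(B) = 4*B (P(B) = 2*(2*B) = 4*B)
v(M) = 196 (v(M) = 4*14 + 140 = 56 + 140 = 196)
366535 - v(-216) = 366535 - 1*196 = 366535 - 196 = 366339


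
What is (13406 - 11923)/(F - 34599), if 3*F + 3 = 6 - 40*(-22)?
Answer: -4449/102914 ≈ -0.043230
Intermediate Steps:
F = 883/3 (F = -1 + (6 - 40*(-22))/3 = -1 + (6 + 880)/3 = -1 + (⅓)*886 = -1 + 886/3 = 883/3 ≈ 294.33)
(13406 - 11923)/(F - 34599) = (13406 - 11923)/(883/3 - 34599) = 1483/(-102914/3) = 1483*(-3/102914) = -4449/102914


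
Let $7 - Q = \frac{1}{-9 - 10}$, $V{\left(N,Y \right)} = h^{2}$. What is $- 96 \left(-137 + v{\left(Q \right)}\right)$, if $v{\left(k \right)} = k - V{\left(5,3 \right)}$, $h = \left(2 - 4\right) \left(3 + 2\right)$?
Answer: $\frac{419424}{19} \approx 22075.0$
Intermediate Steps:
$h = -10$ ($h = \left(-2\right) 5 = -10$)
$V{\left(N,Y \right)} = 100$ ($V{\left(N,Y \right)} = \left(-10\right)^{2} = 100$)
$Q = \frac{134}{19}$ ($Q = 7 - \frac{1}{-9 - 10} = 7 - \frac{1}{-19} = 7 - - \frac{1}{19} = 7 + \frac{1}{19} = \frac{134}{19} \approx 7.0526$)
$v{\left(k \right)} = -100 + k$ ($v{\left(k \right)} = k - 100 = -100 + k$)
$- 96 \left(-137 + v{\left(Q \right)}\right) = - 96 \left(-137 + \left(-100 + \frac{134}{19}\right)\right) = - 96 \left(-137 - \frac{1766}{19}\right) = \left(-96\right) \left(- \frac{4369}{19}\right) = \frac{419424}{19}$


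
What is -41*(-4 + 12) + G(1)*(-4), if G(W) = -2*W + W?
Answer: -324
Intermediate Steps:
G(W) = -W
-41*(-4 + 12) + G(1)*(-4) = -41*(-4 + 12) - 1*1*(-4) = -41*8 - 1*(-4) = -328 + 4 = -324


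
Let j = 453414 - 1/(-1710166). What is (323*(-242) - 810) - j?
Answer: -910475276741/1710166 ≈ -5.3239e+5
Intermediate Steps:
j = 775413206725/1710166 (j = 453414 - 1*(-1/1710166) = 453414 + 1/1710166 = 775413206725/1710166 ≈ 4.5341e+5)
(323*(-242) - 810) - j = (323*(-242) - 810) - 1*775413206725/1710166 = (-78166 - 810) - 775413206725/1710166 = -78976 - 775413206725/1710166 = -910475276741/1710166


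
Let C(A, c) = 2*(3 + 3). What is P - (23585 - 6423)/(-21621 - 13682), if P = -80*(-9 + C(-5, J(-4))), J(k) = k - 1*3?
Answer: -8455558/35303 ≈ -239.51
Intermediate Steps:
J(k) = -3 + k (J(k) = k - 3 = -3 + k)
C(A, c) = 12 (C(A, c) = 2*6 = 12)
P = -240 (P = -80*(-9 + 12) = -80*3 = -240)
P - (23585 - 6423)/(-21621 - 13682) = -240 - (23585 - 6423)/(-21621 - 13682) = -240 - 17162/(-35303) = -240 - 17162*(-1)/35303 = -240 - 1*(-17162/35303) = -240 + 17162/35303 = -8455558/35303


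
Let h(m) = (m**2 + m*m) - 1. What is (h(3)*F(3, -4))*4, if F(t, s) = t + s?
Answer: -68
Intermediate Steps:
F(t, s) = s + t
h(m) = -1 + 2*m**2 (h(m) = (m**2 + m**2) - 1 = 2*m**2 - 1 = -1 + 2*m**2)
(h(3)*F(3, -4))*4 = ((-1 + 2*3**2)*(-4 + 3))*4 = ((-1 + 2*9)*(-1))*4 = ((-1 + 18)*(-1))*4 = (17*(-1))*4 = -17*4 = -68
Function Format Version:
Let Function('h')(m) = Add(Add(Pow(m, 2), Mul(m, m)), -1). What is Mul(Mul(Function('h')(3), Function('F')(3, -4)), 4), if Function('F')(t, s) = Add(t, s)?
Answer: -68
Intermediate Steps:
Function('F')(t, s) = Add(s, t)
Function('h')(m) = Add(-1, Mul(2, Pow(m, 2))) (Function('h')(m) = Add(Add(Pow(m, 2), Pow(m, 2)), -1) = Add(Mul(2, Pow(m, 2)), -1) = Add(-1, Mul(2, Pow(m, 2))))
Mul(Mul(Function('h')(3), Function('F')(3, -4)), 4) = Mul(Mul(Add(-1, Mul(2, Pow(3, 2))), Add(-4, 3)), 4) = Mul(Mul(Add(-1, Mul(2, 9)), -1), 4) = Mul(Mul(Add(-1, 18), -1), 4) = Mul(Mul(17, -1), 4) = Mul(-17, 4) = -68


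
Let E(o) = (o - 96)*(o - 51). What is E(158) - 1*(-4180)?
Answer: 10814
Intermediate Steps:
E(o) = (-96 + o)*(-51 + o)
E(158) - 1*(-4180) = (4896 + 158² - 147*158) - 1*(-4180) = (4896 + 24964 - 23226) + 4180 = 6634 + 4180 = 10814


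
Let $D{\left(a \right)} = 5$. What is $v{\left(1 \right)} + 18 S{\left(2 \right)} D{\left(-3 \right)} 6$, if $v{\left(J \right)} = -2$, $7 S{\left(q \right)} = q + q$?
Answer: $\frac{2146}{7} \approx 306.57$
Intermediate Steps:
$S{\left(q \right)} = \frac{2 q}{7}$ ($S{\left(q \right)} = \frac{q + q}{7} = \frac{2 q}{7}$)
$v{\left(1 \right)} + 18 S{\left(2 \right)} D{\left(-3 \right)} 6 = -2 + 18 \cdot \frac{2}{7} \cdot 2 \cdot 5 \cdot 6 = -2 + 18 \cdot \frac{4}{7} \cdot 5 \cdot 6 = -2 + 18 \cdot \frac{20}{7} \cdot 6 = -2 + 18 \cdot \frac{120}{7} = -2 + \frac{2160}{7} = \frac{2146}{7}$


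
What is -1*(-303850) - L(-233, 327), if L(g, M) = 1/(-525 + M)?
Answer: 60162301/198 ≈ 3.0385e+5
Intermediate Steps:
-1*(-303850) - L(-233, 327) = -1*(-303850) - 1/(-525 + 327) = 303850 - 1/(-198) = 303850 - 1*(-1/198) = 303850 + 1/198 = 60162301/198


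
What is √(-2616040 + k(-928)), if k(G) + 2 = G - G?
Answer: I*√2616042 ≈ 1617.4*I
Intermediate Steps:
k(G) = -2 (k(G) = -2 + (G - G) = -2 + 0 = -2)
√(-2616040 + k(-928)) = √(-2616040 - 2) = √(-2616042) = I*√2616042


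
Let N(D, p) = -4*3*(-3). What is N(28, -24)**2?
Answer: 1296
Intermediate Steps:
N(D, p) = 36 (N(D, p) = -12*(-3) = 36)
N(28, -24)**2 = 36**2 = 1296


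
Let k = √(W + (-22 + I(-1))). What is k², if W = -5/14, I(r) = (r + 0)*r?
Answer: -299/14 ≈ -21.357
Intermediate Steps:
I(r) = r² (I(r) = r*r = r²)
W = -5/14 (W = -5*1/14 = -5/14 ≈ -0.35714)
k = I*√4186/14 (k = √(-5/14 + (-22 + (-1)²)) = √(-5/14 + (-22 + 1)) = √(-5/14 - 21) = √(-299/14) = I*√4186/14 ≈ 4.6214*I)
k² = (I*√4186/14)² = -299/14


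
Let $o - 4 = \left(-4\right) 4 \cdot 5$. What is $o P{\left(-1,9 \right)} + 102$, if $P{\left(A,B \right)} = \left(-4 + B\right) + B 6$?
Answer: $-4382$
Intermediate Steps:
$P{\left(A,B \right)} = -4 + 7 B$ ($P{\left(A,B \right)} = \left(-4 + B\right) + 6 B = -4 + 7 B$)
$o = -76$ ($o = 4 + \left(-4\right) 4 \cdot 5 = 4 - 80 = -76$)
$o P{\left(-1,9 \right)} + 102 = - 76 \left(-4 + 7 \cdot 9\right) + 102 = - 76 \left(-4 + 63\right) + 102 = \left(-76\right) 59 + 102 = -4484 + 102 = -4382$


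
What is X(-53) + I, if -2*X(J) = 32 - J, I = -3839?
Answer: -7763/2 ≈ -3881.5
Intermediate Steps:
X(J) = -16 + J/2 (X(J) = -(32 - J)/2 = -16 + J/2)
X(-53) + I = (-16 + (½)*(-53)) - 3839 = (-16 - 53/2) - 3839 = -85/2 - 3839 = -7763/2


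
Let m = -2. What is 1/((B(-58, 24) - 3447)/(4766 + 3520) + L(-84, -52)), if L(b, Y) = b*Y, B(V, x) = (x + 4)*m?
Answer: 8286/36189745 ≈ 0.00022896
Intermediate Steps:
B(V, x) = -8 - 2*x (B(V, x) = (x + 4)*(-2) = (4 + x)*(-2) = -8 - 2*x)
L(b, Y) = Y*b
1/((B(-58, 24) - 3447)/(4766 + 3520) + L(-84, -52)) = 1/(((-8 - 2*24) - 3447)/(4766 + 3520) - 52*(-84)) = 1/(((-8 - 48) - 3447)/8286 + 4368) = 1/((-56 - 3447)*(1/8286) + 4368) = 1/(-3503*1/8286 + 4368) = 1/(-3503/8286 + 4368) = 1/(36189745/8286) = 8286/36189745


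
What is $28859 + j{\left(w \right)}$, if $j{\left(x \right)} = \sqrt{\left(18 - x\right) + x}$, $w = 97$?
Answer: $28859 + 3 \sqrt{2} \approx 28863.0$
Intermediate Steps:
$j{\left(x \right)} = 3 \sqrt{2}$ ($j{\left(x \right)} = \sqrt{18} = 3 \sqrt{2}$)
$28859 + j{\left(w \right)} = 28859 + 3 \sqrt{2}$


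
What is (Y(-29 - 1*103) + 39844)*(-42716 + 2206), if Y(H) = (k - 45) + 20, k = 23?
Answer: -1613999420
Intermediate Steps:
Y(H) = -2 (Y(H) = (23 - 45) + 20 = -22 + 20 = -2)
(Y(-29 - 1*103) + 39844)*(-42716 + 2206) = (-2 + 39844)*(-42716 + 2206) = 39842*(-40510) = -1613999420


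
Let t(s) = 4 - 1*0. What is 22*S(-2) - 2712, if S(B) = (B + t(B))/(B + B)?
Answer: -2723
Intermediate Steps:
t(s) = 4 (t(s) = 4 + 0 = 4)
S(B) = (4 + B)/(2*B) (S(B) = (B + 4)/(B + B) = (4 + B)/((2*B)) = (4 + B)*(1/(2*B)) = (4 + B)/(2*B))
22*S(-2) - 2712 = 22*((1/2)*(4 - 2)/(-2)) - 2712 = 22*((1/2)*(-1/2)*2) - 2712 = 22*(-1/2) - 2712 = -11 - 2712 = -2723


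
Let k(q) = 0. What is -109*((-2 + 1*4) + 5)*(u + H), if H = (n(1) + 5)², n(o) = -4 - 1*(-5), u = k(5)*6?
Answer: -27468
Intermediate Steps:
u = 0 (u = 0*6 = 0)
n(o) = 1 (n(o) = -4 + 5 = 1)
H = 36 (H = (1 + 5)² = 6² = 36)
-109*((-2 + 1*4) + 5)*(u + H) = -109*((-2 + 1*4) + 5)*(0 + 36) = -109*((-2 + 4) + 5)*36 = -109*(2 + 5)*36 = -763*36 = -109*252 = -27468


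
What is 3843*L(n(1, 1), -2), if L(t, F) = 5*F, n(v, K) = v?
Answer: -38430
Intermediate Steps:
3843*L(n(1, 1), -2) = 3843*(5*(-2)) = 3843*(-10) = -38430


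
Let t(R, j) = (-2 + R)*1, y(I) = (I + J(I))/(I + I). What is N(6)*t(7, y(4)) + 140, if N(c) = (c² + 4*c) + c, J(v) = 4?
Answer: 470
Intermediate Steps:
N(c) = c² + 5*c
y(I) = (4 + I)/(2*I) (y(I) = (I + 4)/(I + I) = (4 + I)/((2*I)) = (4 + I)*(1/(2*I)) = (4 + I)/(2*I))
t(R, j) = -2 + R
N(6)*t(7, y(4)) + 140 = (6*(5 + 6))*(-2 + 7) + 140 = (6*11)*5 + 140 = 66*5 + 140 = 330 + 140 = 470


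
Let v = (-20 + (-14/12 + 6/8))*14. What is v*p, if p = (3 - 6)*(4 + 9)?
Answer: 22295/2 ≈ 11148.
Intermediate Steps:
p = -39 (p = -3*13 = -39)
v = -1715/6 (v = (-20 + (-14*1/12 + 6*(⅛)))*14 = (-20 + (-7/6 + ¾))*14 = (-20 - 5/12)*14 = -245/12*14 = -1715/6 ≈ -285.83)
v*p = -1715/6*(-39) = 22295/2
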